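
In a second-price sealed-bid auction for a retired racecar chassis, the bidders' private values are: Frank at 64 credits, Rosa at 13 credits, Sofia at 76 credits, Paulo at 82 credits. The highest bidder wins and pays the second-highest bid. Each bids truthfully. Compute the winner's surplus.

Surplus = 6 credits.

Bids in descending order: Paulo 82 credits; Sofia 76 credits; Frank 64 credits; Rosa 13 credits.
Paulo wins with the top bid and pays the second-highest, 76 credits.
Surplus = 82 credits − 76 credits = 6 credits.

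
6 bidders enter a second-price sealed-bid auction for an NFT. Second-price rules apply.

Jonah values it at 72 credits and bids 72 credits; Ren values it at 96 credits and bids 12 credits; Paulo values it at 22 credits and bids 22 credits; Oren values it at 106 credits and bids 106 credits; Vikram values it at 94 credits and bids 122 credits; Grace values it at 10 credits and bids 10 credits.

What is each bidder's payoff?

Payoffs: Jonah 0 credits, Ren 0 credits, Paulo 0 credits, Oren 0 credits, Vikram -12 credits, Grace 0 credits.

Bids in descending order: Vikram 122 credits, then Oren 106 credits, then Jonah 72 credits, then Paulo 22 credits, then Ren 12 credits, then Grace 10 credits.
Vikram has the top bid and wins; the price is the second-highest bid, 106 credits.
Vikram's payoff = 94 credits − 106 credits = -12 credits. All other bidders lose, so their payoff is 0.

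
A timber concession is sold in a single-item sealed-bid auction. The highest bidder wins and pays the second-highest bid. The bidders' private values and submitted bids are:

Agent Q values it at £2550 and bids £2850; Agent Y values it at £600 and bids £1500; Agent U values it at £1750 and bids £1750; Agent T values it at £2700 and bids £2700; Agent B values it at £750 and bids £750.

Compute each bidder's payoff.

Sorted high to low: Agent Q £2850, then Agent T £2700, then Agent U £1750, then Agent Y £1500, then Agent B £750.
Agent Q has the top bid and wins; the price is the second-highest bid, £2700.
Agent Q's payoff = £2550 − £2700 = -£150. All other bidders lose, so their payoff is 0.

Agent Q -£150, Agent Y £0, Agent U £0, Agent T £0, Agent B £0.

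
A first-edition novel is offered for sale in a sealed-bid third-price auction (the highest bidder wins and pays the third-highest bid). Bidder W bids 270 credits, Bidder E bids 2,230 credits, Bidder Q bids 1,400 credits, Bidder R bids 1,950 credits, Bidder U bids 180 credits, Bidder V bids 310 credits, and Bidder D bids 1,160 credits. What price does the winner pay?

Price paid: 1,400 credits.

Ordered from highest: Bidder E 2,230 credits; Bidder R 1,950 credits; Bidder Q 1,400 credits; Bidder D 1,160 credits; Bidder V 310 credits; Bidder W 270 credits; Bidder U 180 credits.
Bidder E is the highest bidder, so Bidder E wins.
Under the third-price rule, the price is the third-highest bid: 1,400 credits.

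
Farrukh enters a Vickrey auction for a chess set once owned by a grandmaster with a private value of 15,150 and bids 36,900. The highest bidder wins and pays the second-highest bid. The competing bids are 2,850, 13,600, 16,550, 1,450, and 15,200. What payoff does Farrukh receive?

Payoff = -1,400.

Highest competing bid: 16,550.
Farrukh's bid 36,900 is the highest overall, so Farrukh wins and pays the second-highest bid, 16,550.
Payoff = value − price = 15,150 − 16,550 = -1,400.
Overbidding won the item at a price above value — truthful bidding would have avoided this loss.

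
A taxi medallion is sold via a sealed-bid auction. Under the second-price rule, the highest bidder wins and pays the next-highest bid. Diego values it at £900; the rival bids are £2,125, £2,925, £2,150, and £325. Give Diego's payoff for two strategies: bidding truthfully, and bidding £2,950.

The highest competing bid is £2,925.
Bidding truthfully at £900: the top bid is £2,925 (a rival), so Diego loses. Payoff = £0.
Bidding £2,950: Diego has the top bid, wins, and pays the second-highest bid £2,925. Payoff = £900 − £2,925 = -£2,025.

(a) £0  (b) -£2,025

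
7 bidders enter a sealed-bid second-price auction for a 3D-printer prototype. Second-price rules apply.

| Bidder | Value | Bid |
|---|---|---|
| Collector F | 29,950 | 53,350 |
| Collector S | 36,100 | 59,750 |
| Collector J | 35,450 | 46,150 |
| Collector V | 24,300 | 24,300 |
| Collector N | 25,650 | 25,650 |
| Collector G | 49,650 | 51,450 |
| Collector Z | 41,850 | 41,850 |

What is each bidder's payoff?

Ordered from highest: Collector S 59,750 > Collector F 53,350 > Collector G 51,450 > Collector J 46,150 > Collector Z 41,850 > Collector N 25,650 > Collector V 24,300.
Collector S has the top bid and wins; the price is the second-highest bid, 53,350.
Collector S's payoff = 36,100 − 53,350 = -17,250. All other bidders lose, so their payoff is 0.

Collector F 0, Collector S -17,250, Collector J 0, Collector V 0, Collector N 0, Collector G 0, Collector Z 0.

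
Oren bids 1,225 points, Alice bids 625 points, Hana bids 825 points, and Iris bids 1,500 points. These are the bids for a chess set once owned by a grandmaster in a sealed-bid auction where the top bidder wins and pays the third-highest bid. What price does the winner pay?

The winner pays 825 points.

Sorted high to low: Iris 1,500 points > Oren 1,225 points > Hana 825 points > Alice 625 points.
Iris is the highest bidder, so Iris wins.
Under the third-price rule, the price is the third-highest bid: 825 points.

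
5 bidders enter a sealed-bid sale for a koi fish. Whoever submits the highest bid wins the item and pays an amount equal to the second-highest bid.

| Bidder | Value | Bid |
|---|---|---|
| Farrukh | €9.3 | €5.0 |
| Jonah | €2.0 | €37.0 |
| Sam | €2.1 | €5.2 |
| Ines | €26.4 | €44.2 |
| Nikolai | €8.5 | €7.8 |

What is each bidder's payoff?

Ordered from highest: Ines €44.2 > Jonah €37.0 > Nikolai €7.8 > Sam €5.2 > Farrukh €5.0.
Ines has the top bid and wins; the price is the second-highest bid, €37.0.
Ines's payoff = €26.4 − €37.0 = -€10.6. All other bidders lose, so their payoff is 0.

Farrukh €0.0, Jonah €0.0, Sam €0.0, Ines -€10.6, Nikolai €0.0.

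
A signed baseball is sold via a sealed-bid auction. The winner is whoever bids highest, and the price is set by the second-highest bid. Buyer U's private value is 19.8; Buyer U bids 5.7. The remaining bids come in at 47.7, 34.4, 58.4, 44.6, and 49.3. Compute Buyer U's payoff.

0.0

Highest competing bid: 58.4.
Buyer U's bid 5.7 is not the highest, so Buyer U loses, pays nothing, and earns zero payoff.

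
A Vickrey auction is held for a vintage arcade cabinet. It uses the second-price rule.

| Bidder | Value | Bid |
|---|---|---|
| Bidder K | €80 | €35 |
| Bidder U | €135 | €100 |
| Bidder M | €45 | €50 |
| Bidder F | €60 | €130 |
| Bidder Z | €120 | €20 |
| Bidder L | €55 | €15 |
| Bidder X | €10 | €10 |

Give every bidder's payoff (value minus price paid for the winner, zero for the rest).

Sorted high to low: Bidder F €130 > Bidder U €100 > Bidder M €50 > Bidder K €35 > Bidder Z €20 > Bidder L €15 > Bidder X €10.
Bidder F has the top bid and wins; the price is the second-highest bid, €100.
Bidder F's payoff = €60 − €100 = -€40. All other bidders lose, so their payoff is 0.

Payoffs: Bidder K €0, Bidder U €0, Bidder M €0, Bidder F -€40, Bidder Z €0, Bidder L €0, Bidder X €0.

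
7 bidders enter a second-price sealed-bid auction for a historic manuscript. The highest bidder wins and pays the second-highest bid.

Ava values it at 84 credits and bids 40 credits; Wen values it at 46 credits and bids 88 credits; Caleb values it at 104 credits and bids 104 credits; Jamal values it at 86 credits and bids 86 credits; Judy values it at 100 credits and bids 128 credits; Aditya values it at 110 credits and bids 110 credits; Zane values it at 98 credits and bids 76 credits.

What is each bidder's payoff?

Bids in descending order: Judy 128 credits, then Aditya 110 credits, then Caleb 104 credits, then Wen 88 credits, then Jamal 86 credits, then Zane 76 credits, then Ava 40 credits.
Judy has the top bid and wins; the price is the second-highest bid, 110 credits.
Judy's payoff = 100 credits − 110 credits = -10 credits. All other bidders lose, so their payoff is 0.

Ava 0 credits, Wen 0 credits, Caleb 0 credits, Jamal 0 credits, Judy -10 credits, Aditya 0 credits, Zane 0 credits.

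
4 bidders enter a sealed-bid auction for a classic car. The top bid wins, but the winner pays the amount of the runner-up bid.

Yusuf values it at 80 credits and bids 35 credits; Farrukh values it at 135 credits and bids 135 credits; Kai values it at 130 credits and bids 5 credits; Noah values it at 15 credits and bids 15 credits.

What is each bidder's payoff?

Yusuf 0 credits, Farrukh 100 credits, Kai 0 credits, Noah 0 credits.

Ranking the bids: Farrukh 135 credits; Yusuf 35 credits; Noah 15 credits; Kai 5 credits.
Farrukh has the top bid and wins; the price is the second-highest bid, 35 credits.
Farrukh's payoff = 135 credits − 35 credits = 100 credits. All other bidders lose, so their payoff is 0.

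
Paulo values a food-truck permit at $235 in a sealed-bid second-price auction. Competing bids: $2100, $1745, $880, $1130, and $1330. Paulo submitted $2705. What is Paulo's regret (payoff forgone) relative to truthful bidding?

Regret: $1865.

The highest competing bid is $2100.
Bidding truthfully at $235: the top bid is $2100 (a rival), so Paulo loses. Payoff = $0.
Bidding $2705: Paulo has the top bid, wins, and pays the second-highest bid $2100. Payoff = $235 − $2100 = -$1865.
Regret = truthful payoff − actual payoff = $0 − -$1865 = $1865.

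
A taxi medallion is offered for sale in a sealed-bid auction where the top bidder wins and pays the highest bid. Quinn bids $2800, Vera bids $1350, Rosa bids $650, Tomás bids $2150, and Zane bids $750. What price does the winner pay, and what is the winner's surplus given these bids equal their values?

The winner pays $2800 for a surplus of $0.

Ranking the bids: Quinn $2800, then Tomás $2150, then Vera $1350, then Zane $750, then Rosa $650.
Quinn is the highest bidder, so Quinn wins.
Under the first-price rule, the price is the highest bid: $2800.
Surplus = $2800 − $2800 = $0.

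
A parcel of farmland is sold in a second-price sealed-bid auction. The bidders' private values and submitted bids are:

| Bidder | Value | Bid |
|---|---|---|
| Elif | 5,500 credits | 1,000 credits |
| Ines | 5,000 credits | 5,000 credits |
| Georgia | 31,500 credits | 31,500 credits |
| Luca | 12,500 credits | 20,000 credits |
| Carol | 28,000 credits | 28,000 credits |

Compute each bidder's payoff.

Sorted high to low: Georgia 31,500 credits; Carol 28,000 credits; Luca 20,000 credits; Ines 5,000 credits; Elif 1,000 credits.
Georgia has the top bid and wins; the price is the second-highest bid, 28,000 credits.
Georgia's payoff = 31,500 credits − 28,000 credits = 3,500 credits. All other bidders lose, so their payoff is 0.

Elif 0 credits, Ines 0 credits, Georgia 3,500 credits, Luca 0 credits, Carol 0 credits.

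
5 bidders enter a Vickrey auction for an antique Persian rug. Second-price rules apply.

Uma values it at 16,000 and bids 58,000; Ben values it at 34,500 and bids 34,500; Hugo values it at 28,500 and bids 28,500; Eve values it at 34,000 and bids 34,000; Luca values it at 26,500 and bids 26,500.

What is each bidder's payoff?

Uma -18,500, Ben 0, Hugo 0, Eve 0, Luca 0.

Ordered from highest: Uma 58,000 > Ben 34,500 > Eve 34,000 > Hugo 28,500 > Luca 26,500.
Uma has the top bid and wins; the price is the second-highest bid, 34,500.
Uma's payoff = 16,000 − 34,500 = -18,500. All other bidders lose, so their payoff is 0.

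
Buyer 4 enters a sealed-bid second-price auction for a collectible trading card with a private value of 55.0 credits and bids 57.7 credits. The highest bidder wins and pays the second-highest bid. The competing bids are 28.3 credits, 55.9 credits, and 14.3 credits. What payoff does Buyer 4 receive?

Payoff = -0.9 credits.

Highest competing bid: 55.9 credits.
Buyer 4's bid 57.7 credits is the highest overall, so Buyer 4 wins and pays the second-highest bid, 55.9 credits.
Payoff = value − price = 55.0 credits − 55.9 credits = -0.9 credits.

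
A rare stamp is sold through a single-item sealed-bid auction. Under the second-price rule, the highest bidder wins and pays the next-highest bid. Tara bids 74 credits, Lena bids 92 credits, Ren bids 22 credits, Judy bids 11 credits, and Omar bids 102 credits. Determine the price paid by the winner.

Sorted high to low: Omar 102 credits, then Lena 92 credits, then Tara 74 credits, then Ren 22 credits, then Judy 11 credits.
Omar has the highest bid, so Omar wins.
The second-highest bid is 92 credits, so that is what Omar pays.

The winner pays 92 credits.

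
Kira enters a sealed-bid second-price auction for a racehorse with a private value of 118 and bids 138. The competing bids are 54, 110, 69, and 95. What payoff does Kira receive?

Highest competing bid: 110.
Kira's bid 138 is the highest overall, so Kira wins and pays the second-highest bid, 110.
Payoff = value − price = 118 − 110 = 8.

Kira's payoff: 8.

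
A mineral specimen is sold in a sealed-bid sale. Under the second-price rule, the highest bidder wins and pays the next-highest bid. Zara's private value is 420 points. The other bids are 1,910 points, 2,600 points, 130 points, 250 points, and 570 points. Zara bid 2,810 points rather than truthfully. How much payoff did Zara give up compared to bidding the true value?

2,180 points

The highest competing bid is 2,600 points.
Bidding truthfully at 420 points: the top bid is 2,600 points (a rival), so Zara loses. Payoff = 0 points.
Bidding 2,810 points: Zara has the top bid, wins, and pays the second-highest bid 2,600 points. Payoff = 420 points − 2,600 points = -2,180 points.
Regret = truthful payoff − actual payoff = 0 points − -2,180 points = 2,180 points.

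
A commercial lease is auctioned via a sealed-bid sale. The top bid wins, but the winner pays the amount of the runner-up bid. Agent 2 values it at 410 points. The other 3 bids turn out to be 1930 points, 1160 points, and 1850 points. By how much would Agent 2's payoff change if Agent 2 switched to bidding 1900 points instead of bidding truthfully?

The highest competing bid is 1930 points.
Bidding truthfully at 410 points: the top bid is 1930 points (a rival), so Agent 2 loses. Payoff = 0 points.
Bidding 1900 points: the top bid is 1930 points (a rival), so Agent 2 loses. Payoff = 0 points.
Change = 0 points − 0 points = 0 points.
The bid only affects whether you win, not the price — here both bids land on the same side of the top rival bid, so the deviation is payoff-neutral.

Payoff change: 0 points.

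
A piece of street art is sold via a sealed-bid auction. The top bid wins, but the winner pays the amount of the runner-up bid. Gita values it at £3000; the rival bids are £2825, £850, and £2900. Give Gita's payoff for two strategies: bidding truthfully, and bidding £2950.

Truthful: £100; alternative: £100.

The highest competing bid is £2900.
Bidding truthfully at £3000: Gita has the top bid, wins, and pays the second-highest bid £2900. Payoff = £3000 − £2900 = £100.
Bidding £2950: Gita has the top bid, wins, and pays the second-highest bid £2900. Payoff = £3000 − £2900 = £100.
The bid only affects whether you win, not the price — here both bids land on the same side of the top rival bid, so the deviation is payoff-neutral.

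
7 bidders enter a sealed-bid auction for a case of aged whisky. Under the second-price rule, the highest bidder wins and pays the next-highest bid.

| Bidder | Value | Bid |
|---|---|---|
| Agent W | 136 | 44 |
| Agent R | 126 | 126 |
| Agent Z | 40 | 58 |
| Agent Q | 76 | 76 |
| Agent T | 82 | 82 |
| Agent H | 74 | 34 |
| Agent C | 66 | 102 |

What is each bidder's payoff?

Sorted high to low: Agent R 126; Agent C 102; Agent T 82; Agent Q 76; Agent Z 58; Agent W 44; Agent H 34.
Agent R has the top bid and wins; the price is the second-highest bid, 102.
Agent R's payoff = 126 − 102 = 24. All other bidders lose, so their payoff is 0.

Agent W 0, Agent R 24, Agent Z 0, Agent Q 0, Agent T 0, Agent H 0, Agent C 0.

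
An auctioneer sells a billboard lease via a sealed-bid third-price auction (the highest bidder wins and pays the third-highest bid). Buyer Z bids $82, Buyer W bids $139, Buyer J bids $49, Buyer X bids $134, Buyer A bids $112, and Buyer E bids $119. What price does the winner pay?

Sorted high to low: Buyer W $139, then Buyer X $134, then Buyer E $119, then Buyer A $112, then Buyer Z $82, then Buyer J $49.
Buyer W is the highest bidder, so Buyer W wins.
Under the third-price rule, the price is the third-highest bid: $119.

The winner pays $119.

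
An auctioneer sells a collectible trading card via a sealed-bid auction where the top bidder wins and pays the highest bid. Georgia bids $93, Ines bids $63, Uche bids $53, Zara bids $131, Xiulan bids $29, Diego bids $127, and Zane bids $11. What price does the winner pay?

Sorted high to low: Zara $131, then Diego $127, then Georgia $93, then Ines $63, then Uche $53, then Xiulan $29, then Zane $11.
Zara is the highest bidder, so Zara wins.
Under the first-price rule, the price is the highest bid: $131.

The winner pays $131.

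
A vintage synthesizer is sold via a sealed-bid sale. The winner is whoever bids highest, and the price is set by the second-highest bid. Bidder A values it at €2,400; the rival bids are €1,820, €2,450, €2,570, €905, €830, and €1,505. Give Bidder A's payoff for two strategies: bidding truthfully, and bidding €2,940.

The highest competing bid is €2,570.
Bidding truthfully at €2,400: the top bid is €2,570 (a rival), so Bidder A loses. Payoff = €0.
Bidding €2,940: Bidder A has the top bid, wins, and pays the second-highest bid €2,570. Payoff = €2,400 − €2,570 = -€170.
This is the dominant-strategy logic: truthful bidding weakly beats any alternative.

Truthful: €0; alternative: -€170.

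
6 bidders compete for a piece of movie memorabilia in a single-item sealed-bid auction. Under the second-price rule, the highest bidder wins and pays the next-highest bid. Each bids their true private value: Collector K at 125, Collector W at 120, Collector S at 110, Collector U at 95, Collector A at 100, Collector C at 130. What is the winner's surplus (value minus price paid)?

Surplus = 5.

Ordered from highest: Collector C 130; Collector K 125; Collector W 120; Collector S 110; Collector A 100; Collector U 95.
Collector C wins with the top bid and pays the second-highest, 125.
Surplus = 130 − 125 = 5.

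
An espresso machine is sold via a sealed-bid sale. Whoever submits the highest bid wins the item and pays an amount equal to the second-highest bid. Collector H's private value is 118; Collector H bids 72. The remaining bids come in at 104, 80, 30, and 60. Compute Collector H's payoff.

Collector H's payoff: 0.

Highest competing bid: 104.
Collector H's bid 72 is not the highest, so Collector H loses, pays nothing, and earns zero payoff.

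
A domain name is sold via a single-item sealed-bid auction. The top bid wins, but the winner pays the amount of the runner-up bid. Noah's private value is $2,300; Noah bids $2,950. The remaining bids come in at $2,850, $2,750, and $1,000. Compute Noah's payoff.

-$550

Highest competing bid: $2,850.
Noah's bid $2,950 is the highest overall, so Noah wins and pays the second-highest bid, $2,850.
Payoff = value − price = $2,300 − $2,850 = -$550.
Overbidding won the item at a price above value — truthful bidding would have avoided this loss.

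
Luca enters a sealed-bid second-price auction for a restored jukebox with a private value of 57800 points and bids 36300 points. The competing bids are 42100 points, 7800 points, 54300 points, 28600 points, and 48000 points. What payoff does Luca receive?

Highest competing bid: 54300 points.
Luca's bid 36300 points is not the highest, so Luca loses, pays nothing, and earns zero payoff.

0 points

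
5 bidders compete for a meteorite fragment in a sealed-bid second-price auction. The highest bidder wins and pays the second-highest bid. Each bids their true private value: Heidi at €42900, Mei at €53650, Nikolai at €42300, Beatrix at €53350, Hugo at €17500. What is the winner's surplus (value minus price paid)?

€300

Ordered from highest: Mei €53650 > Beatrix €53350 > Heidi €42900 > Nikolai €42300 > Hugo €17500.
Mei wins with the top bid and pays the second-highest, €53350.
Surplus = €53650 − €53350 = €300.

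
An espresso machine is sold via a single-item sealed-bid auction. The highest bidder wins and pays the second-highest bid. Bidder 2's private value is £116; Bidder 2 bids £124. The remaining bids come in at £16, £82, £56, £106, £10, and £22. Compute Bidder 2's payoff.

Highest competing bid: £106.
Bidder 2's bid £124 is the highest overall, so Bidder 2 wins and pays the second-highest bid, £106.
Payoff = value − price = £116 − £106 = £10.

The bidder's payoff: £10.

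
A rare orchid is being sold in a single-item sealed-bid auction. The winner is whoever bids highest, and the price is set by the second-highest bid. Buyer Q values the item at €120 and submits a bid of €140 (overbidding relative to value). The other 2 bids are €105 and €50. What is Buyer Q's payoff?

Highest competing bid: €105.
Buyer Q's bid €140 is the highest overall, so Buyer Q wins and pays the second-highest bid, €105.
Payoff = value − price = €120 − €105 = €15.

Buyer Q's payoff: €15.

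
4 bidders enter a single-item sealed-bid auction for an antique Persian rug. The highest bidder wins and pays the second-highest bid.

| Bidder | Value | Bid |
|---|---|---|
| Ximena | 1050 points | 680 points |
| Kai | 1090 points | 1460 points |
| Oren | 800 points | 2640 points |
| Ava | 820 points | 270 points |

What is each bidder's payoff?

Sorted high to low: Oren 2640 points, then Kai 1460 points, then Ximena 680 points, then Ava 270 points.
Oren has the top bid and wins; the price is the second-highest bid, 1460 points.
Oren's payoff = 800 points − 1460 points = -660 points. All other bidders lose, so their payoff is 0.

Ximena 0 points, Kai 0 points, Oren -660 points, Ava 0 points.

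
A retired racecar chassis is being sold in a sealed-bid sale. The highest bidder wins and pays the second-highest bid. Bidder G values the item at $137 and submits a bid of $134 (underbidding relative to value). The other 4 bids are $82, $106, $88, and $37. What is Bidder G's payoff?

$31

Highest competing bid: $106.
Bidder G's bid $134 is the highest overall, so Bidder G wins and pays the second-highest bid, $106.
Payoff = value − price = $137 − $106 = $31.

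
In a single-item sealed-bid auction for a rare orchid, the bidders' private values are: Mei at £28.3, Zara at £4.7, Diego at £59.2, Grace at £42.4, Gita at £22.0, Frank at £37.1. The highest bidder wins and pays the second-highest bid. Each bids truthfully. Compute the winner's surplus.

Winner's surplus: £16.8.

Ordered from highest: Diego £59.2, then Grace £42.4, then Frank £37.1, then Mei £28.3, then Gita £22.0, then Zara £4.7.
Diego wins with the top bid and pays the second-highest, £42.4.
Surplus = £59.2 − £42.4 = £16.8.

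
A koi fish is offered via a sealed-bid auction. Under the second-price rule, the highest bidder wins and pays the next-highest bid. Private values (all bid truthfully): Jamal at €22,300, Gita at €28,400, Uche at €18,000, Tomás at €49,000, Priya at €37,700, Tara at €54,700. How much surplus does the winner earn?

Surplus = €5,700.

Bids in descending order: Tara €54,700; Tomás €49,000; Priya €37,700; Gita €28,400; Jamal €22,300; Uche €18,000.
Tara wins with the top bid and pays the second-highest, €49,000.
Surplus = €54,700 − €49,000 = €5,700.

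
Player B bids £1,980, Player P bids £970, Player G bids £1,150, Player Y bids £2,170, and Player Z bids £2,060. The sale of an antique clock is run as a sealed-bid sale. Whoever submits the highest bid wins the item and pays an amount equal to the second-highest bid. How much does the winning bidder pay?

The winner pays £2,060.

Ranking the bids: Player Y £2,170 > Player Z £2,060 > Player B £1,980 > Player G £1,150 > Player P £970.
Player Y has the highest bid, so Player Y wins.
The second-highest bid is £2,060, so that is what Player Y pays.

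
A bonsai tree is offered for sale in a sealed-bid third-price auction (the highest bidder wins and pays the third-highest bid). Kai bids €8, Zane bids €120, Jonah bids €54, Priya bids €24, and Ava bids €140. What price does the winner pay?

Ranking the bids: Ava €140; Zane €120; Jonah €54; Priya €24; Kai €8.
Ava is the highest bidder, so Ava wins.
Under the third-price rule, the price is the third-highest bid: €54.

The winner pays €54.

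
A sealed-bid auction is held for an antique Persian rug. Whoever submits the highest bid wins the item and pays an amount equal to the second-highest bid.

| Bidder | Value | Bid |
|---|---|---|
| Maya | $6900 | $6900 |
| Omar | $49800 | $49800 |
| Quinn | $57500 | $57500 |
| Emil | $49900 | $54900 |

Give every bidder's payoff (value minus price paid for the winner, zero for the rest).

Ranking the bids: Quinn $57500 > Emil $54900 > Omar $49800 > Maya $6900.
Quinn has the top bid and wins; the price is the second-highest bid, $54900.
Quinn's payoff = $57500 − $54900 = $2600. All other bidders lose, so their payoff is 0.

Payoffs: Maya $0, Omar $0, Quinn $2600, Emil $0.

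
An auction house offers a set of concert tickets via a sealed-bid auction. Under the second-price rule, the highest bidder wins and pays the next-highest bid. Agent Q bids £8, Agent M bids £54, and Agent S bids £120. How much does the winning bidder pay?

Sorted high to low: Agent S £120, then Agent M £54, then Agent Q £8.
Agent S has the highest bid, so Agent S wins.
The second-highest bid is £54, so that is what Agent S pays.

£54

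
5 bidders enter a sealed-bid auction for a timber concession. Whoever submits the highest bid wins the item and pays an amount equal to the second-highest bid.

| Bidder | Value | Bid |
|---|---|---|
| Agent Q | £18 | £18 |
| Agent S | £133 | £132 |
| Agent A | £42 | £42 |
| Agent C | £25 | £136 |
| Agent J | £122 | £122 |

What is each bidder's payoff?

Payoffs: Agent Q £0, Agent S £0, Agent A £0, Agent C -£107, Agent J £0.

Ordered from highest: Agent C £136, then Agent S £132, then Agent J £122, then Agent A £42, then Agent Q £18.
Agent C has the top bid and wins; the price is the second-highest bid, £132.
Agent C's payoff = £25 − £132 = -£107. All other bidders lose, so their payoff is 0.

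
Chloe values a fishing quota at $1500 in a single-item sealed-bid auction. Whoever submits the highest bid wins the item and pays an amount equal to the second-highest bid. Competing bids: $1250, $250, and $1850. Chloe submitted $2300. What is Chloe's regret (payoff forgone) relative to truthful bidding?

Regret: $350.

The highest competing bid is $1850.
Bidding truthfully at $1500: the top bid is $1850 (a rival), so Chloe loses. Payoff = $0.
Bidding $2300: Chloe has the top bid, wins, and pays the second-highest bid $1850. Payoff = $1500 − $1850 = -$350.
Regret = truthful payoff − actual payoff = $0 − -$350 = $350.
This is the dominant-strategy logic: truthful bidding weakly beats any alternative.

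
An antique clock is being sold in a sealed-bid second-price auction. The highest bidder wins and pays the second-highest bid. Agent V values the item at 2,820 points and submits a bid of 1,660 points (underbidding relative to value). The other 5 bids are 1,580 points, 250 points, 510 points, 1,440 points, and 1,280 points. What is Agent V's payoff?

Highest competing bid: 1,580 points.
Agent V's bid 1,660 points is the highest overall, so Agent V wins and pays the second-highest bid, 1,580 points.
Payoff = value − price = 2,820 points − 1,580 points = 1,240 points.

1,240 points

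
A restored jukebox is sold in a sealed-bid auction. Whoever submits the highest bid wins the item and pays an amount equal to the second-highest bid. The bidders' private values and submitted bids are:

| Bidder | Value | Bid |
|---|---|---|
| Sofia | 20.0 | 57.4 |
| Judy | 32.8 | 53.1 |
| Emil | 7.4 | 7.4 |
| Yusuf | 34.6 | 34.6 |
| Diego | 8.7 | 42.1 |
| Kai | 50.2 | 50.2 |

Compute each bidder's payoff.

Payoffs: Sofia -33.1, Judy 0.0, Emil 0.0, Yusuf 0.0, Diego 0.0, Kai 0.0.

Bids in descending order: Sofia 57.4; Judy 53.1; Kai 50.2; Diego 42.1; Yusuf 34.6; Emil 7.4.
Sofia has the top bid and wins; the price is the second-highest bid, 53.1.
Sofia's payoff = 20.0 − 53.1 = -33.1. All other bidders lose, so their payoff is 0.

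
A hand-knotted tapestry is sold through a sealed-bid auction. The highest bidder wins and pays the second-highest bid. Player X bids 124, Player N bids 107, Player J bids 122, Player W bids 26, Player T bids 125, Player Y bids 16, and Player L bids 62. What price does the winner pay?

124

Sorted high to low: Player T 125, then Player X 124, then Player J 122, then Player N 107, then Player L 62, then Player W 26, then Player Y 16.
Player T has the highest bid, so Player T wins.
The second-highest bid is 124, so that is what Player T pays.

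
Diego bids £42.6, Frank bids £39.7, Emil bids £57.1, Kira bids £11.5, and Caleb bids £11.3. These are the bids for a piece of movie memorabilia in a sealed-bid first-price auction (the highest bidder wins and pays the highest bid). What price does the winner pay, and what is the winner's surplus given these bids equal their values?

Sorted high to low: Emil £57.1 > Diego £42.6 > Frank £39.7 > Kira £11.5 > Caleb £11.3.
Emil is the highest bidder, so Emil wins.
Under the first-price rule, the price is the highest bid: £57.1.
Surplus = £57.1 − £57.1 = £0.0.

The winner pays £57.1 for a surplus of £0.0.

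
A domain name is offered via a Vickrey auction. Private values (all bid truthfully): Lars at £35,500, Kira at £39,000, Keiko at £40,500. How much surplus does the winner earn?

Winner's surplus: £1,500.

Ranking the bids: Keiko £40,500 > Kira £39,000 > Lars £35,500.
Keiko wins with the top bid and pays the second-highest, £39,000.
Surplus = £40,500 − £39,000 = £1,500.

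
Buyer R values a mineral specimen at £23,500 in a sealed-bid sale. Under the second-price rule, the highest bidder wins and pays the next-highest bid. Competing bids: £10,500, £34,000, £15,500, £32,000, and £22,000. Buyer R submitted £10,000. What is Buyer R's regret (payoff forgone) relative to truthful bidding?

The highest competing bid is £34,000.
Bidding truthfully at £23,500: the top bid is £34,000 (a rival), so Buyer R loses. Payoff = £0.
Bidding £10,000: the top bid is £34,000 (a rival), so Buyer R loses. Payoff = £0.
Regret = truthful payoff − actual payoff = £0 − £0 = £0.
The bid only affects whether you win, not the price — here both bids land on the same side of the top rival bid, so the deviation is payoff-neutral.

Payoff forgone: £0.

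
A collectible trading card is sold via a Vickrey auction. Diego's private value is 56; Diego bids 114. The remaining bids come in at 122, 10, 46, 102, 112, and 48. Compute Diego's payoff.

Highest competing bid: 122.
Diego's bid 114 is not the highest, so Diego loses, pays nothing, and earns zero payoff.

Diego's payoff: 0.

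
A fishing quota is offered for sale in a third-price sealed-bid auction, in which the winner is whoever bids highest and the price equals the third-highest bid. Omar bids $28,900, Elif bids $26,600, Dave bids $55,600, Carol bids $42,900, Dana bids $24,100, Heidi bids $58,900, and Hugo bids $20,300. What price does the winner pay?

Sorted high to low: Heidi $58,900 > Dave $55,600 > Carol $42,900 > Omar $28,900 > Elif $26,600 > Dana $24,100 > Hugo $20,300.
Heidi is the highest bidder, so Heidi wins.
Under the third-price rule, the price is the third-highest bid: $42,900.

$42,900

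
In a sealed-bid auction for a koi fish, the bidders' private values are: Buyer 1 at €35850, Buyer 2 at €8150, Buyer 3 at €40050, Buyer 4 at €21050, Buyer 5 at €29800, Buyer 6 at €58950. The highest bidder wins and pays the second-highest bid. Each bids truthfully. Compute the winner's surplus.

Winner's surplus: €18900.

Bids in descending order: Buyer 6 €58950; Buyer 3 €40050; Buyer 1 €35850; Buyer 5 €29800; Buyer 4 €21050; Buyer 2 €8150.
Buyer 6 wins with the top bid and pays the second-highest, €40050.
Surplus = €58950 − €40050 = €18900.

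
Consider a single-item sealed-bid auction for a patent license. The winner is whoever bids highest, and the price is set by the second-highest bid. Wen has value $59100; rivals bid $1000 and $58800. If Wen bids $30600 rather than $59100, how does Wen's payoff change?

The highest competing bid is $58800.
Bidding truthfully at $59100: Wen has the top bid, wins, and pays the second-highest bid $58800. Payoff = $59100 − $58800 = $300.
Bidding $30600: the top bid is $58800 (a rival), so Wen loses. Payoff = $0.
Change = $0 − $300 = -$300.
This is the dominant-strategy logic: truthful bidding weakly beats any alternative.

-$300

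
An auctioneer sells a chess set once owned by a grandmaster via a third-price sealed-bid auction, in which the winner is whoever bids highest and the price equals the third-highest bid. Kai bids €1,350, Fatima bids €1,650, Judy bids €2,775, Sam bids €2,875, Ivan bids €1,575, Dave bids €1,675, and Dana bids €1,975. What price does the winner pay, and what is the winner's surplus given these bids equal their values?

The winner pays €1,975 for a surplus of €900.

Ranking the bids: Sam €2,875, then Judy €2,775, then Dana €1,975, then Dave €1,675, then Fatima €1,650, then Ivan €1,575, then Kai €1,350.
Sam is the highest bidder, so Sam wins.
Under the third-price rule, the price is the third-highest bid: €1,975.
Surplus = €2,875 − €1,975 = €900.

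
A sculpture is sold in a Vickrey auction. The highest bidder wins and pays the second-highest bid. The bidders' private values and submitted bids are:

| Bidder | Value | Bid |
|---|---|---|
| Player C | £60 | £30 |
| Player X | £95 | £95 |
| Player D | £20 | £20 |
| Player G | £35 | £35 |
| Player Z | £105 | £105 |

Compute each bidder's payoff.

Payoffs: Player C £0, Player X £0, Player D £0, Player G £0, Player Z £10.

Ranking the bids: Player Z £105; Player X £95; Player G £35; Player C £30; Player D £20.
Player Z has the top bid and wins; the price is the second-highest bid, £95.
Player Z's payoff = £105 − £95 = £10. All other bidders lose, so their payoff is 0.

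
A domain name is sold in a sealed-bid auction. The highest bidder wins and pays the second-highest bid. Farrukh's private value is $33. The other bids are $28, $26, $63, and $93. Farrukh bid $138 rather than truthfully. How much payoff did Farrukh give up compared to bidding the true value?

The highest competing bid is $93.
Bidding truthfully at $33: the top bid is $93 (a rival), so Farrukh loses. Payoff = $0.
Bidding $138: Farrukh has the top bid, wins, and pays the second-highest bid $93. Payoff = $33 − $93 = -$60.
Regret = truthful payoff − actual payoff = $0 − -$60 = $60.

Regret: $60.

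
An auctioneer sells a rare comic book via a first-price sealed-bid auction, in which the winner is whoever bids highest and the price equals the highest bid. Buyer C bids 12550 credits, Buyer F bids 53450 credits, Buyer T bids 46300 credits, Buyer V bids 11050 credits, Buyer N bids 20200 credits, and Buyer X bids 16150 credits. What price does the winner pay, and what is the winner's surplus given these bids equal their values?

Ordered from highest: Buyer F 53450 credits, then Buyer T 46300 credits, then Buyer N 20200 credits, then Buyer X 16150 credits, then Buyer C 12550 credits, then Buyer V 11050 credits.
Buyer F is the highest bidder, so Buyer F wins.
Under the first-price rule, the price is the highest bid: 53450 credits.
Surplus = 53450 credits − 53450 credits = 0 credits.

The winner pays 53450 credits for a surplus of 0 credits.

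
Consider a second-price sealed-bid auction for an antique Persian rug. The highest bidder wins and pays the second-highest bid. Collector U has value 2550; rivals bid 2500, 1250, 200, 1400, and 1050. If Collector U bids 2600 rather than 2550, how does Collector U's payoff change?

The highest competing bid is 2500.
Bidding truthfully at 2550: Collector U has the top bid, wins, and pays the second-highest bid 2500. Payoff = 2550 − 2500 = 50.
Bidding 2600: Collector U has the top bid, wins, and pays the second-highest bid 2500. Payoff = 2550 − 2500 = 50.
Change = 50 − 50 = 0.
The bid only affects whether you win, not the price — here both bids land on the same side of the top rival bid, so the deviation is payoff-neutral.

Change in payoff: 0.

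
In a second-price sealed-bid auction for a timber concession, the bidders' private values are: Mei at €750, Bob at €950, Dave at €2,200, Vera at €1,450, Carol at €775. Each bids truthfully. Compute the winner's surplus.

Winner's surplus: €750.

Ordered from highest: Dave €2,200 > Vera €1,450 > Bob €950 > Carol €775 > Mei €750.
Dave wins with the top bid and pays the second-highest, €1,450.
Surplus = €2,200 − €1,450 = €750.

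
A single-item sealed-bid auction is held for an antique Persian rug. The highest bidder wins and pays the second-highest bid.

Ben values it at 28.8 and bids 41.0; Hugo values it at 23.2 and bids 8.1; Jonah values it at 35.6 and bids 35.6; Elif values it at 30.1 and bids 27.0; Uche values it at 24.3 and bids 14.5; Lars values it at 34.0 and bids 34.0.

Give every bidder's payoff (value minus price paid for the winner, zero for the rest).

Bids in descending order: Ben 41.0 > Jonah 35.6 > Lars 34.0 > Elif 27.0 > Uche 14.5 > Hugo 8.1.
Ben has the top bid and wins; the price is the second-highest bid, 35.6.
Ben's payoff = 28.8 − 35.6 = -6.8. All other bidders lose, so their payoff is 0.

Ben -6.8, Hugo 0.0, Jonah 0.0, Elif 0.0, Uche 0.0, Lars 0.0.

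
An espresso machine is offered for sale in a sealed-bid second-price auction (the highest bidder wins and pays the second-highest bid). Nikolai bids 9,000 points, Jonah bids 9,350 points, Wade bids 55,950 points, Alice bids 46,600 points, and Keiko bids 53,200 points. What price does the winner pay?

Bids in descending order: Wade 55,950 points > Keiko 53,200 points > Alice 46,600 points > Jonah 9,350 points > Nikolai 9,000 points.
Wade is the highest bidder, so Wade wins.
Under the second-price rule, the price is the second-highest bid: 53,200 points.

53,200 points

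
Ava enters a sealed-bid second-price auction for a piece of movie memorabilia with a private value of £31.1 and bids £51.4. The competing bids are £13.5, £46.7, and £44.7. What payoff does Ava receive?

-£15.6

Highest competing bid: £46.7.
Ava's bid £51.4 is the highest overall, so Ava wins and pays the second-highest bid, £46.7.
Payoff = value − price = £31.1 − £46.7 = -£15.6.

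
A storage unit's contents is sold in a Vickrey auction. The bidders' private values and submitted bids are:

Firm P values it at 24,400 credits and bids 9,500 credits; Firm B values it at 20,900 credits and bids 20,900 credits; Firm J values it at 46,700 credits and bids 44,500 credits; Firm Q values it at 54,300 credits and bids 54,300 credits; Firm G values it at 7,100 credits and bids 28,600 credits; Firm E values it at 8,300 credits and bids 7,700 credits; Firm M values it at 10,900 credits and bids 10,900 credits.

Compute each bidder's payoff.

Payoffs: Firm P 0 credits, Firm B 0 credits, Firm J 0 credits, Firm Q 9,800 credits, Firm G 0 credits, Firm E 0 credits, Firm M 0 credits.

Sorted high to low: Firm Q 54,300 credits; Firm J 44,500 credits; Firm G 28,600 credits; Firm B 20,900 credits; Firm M 10,900 credits; Firm P 9,500 credits; Firm E 7,700 credits.
Firm Q has the top bid and wins; the price is the second-highest bid, 44,500 credits.
Firm Q's payoff = 54,300 credits − 44,500 credits = 9,800 credits. All other bidders lose, so their payoff is 0.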